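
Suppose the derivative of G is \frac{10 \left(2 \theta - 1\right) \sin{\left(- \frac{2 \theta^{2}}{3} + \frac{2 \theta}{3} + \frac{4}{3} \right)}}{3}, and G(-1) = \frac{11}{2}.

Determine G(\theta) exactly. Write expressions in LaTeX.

G(\theta) = \frac{10 \cos{\left(- \frac{2 \theta^{2}}{3} + \frac{2 \theta}{3} + \frac{4}{3} \right)} + 1}{2}

G'(\theta) matches the chain-rule pattern g'(h)*h' with inner function h(\theta) = - \frac{2 \theta^{2}}{3} + \frac{2 \theta}{3} + \frac{4}{3}; substituting u = h(\theta) collapses the integral.
A general antiderivative is 5 \cos{\left(- \frac{2 \theta^{2}}{3} + \frac{2 \theta}{3} + \frac{4}{3} \right)} + C.
The condition gives C = \frac{11}{2} - (5) = \frac{1}{2}.
So G(\theta) = \frac{10 \cos{\left(- \frac{2 \theta^{2}}{3} + \frac{2 \theta}{3} + \frac{4}{3} \right)} + 1}{2}.
Check: d/d\theta[\frac{10 \cos{\left(- \frac{2 \theta^{2}}{3} + \frac{2 \theta}{3} + \frac{4}{3} \right)} + 1}{2}] = \frac{20 \theta \sin{\left(- \frac{2 \theta^{2}}{3} + \frac{2 \theta}{3} + \frac{4}{3} \right)}}{3} - \frac{10 \sin{\left(- \frac{2 \theta^{2}}{3} + \frac{2 \theta}{3} + \frac{4}{3} \right)}}{3}, which equals G'(\theta).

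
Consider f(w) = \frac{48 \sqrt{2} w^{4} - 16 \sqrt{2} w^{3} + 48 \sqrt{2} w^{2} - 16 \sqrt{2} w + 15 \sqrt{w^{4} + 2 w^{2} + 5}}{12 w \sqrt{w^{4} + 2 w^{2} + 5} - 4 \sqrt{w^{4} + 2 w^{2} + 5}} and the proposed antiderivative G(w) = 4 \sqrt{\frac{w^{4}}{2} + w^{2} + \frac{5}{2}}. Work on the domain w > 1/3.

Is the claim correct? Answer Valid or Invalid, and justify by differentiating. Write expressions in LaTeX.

Invalid: d/dw[G] - f = - \frac{15}{12 w - 4}, which is not 0.

d/dw[G] = \frac{4 \sqrt{2} w^{3} + 4 \sqrt{2} w}{\sqrt{w^{4} + 2 w^{2} + 5}}
d/dw[G] - f(w) = - \frac{15}{12 w - 4} != 0.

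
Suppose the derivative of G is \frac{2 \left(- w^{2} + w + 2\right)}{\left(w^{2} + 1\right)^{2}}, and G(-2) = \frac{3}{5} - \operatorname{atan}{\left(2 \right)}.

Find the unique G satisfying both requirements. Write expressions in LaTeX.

Recover the given G'(w) by differentiating a candidate G(w); any mismatch rules it out.
A general antiderivative is - \frac{1 - 3 w}{w^{2} + 1} + \operatorname{atan}{\left(w \right)} + C.
The condition gives C = \frac{3}{5} - \operatorname{atan}{\left(2 \right)} - (- \frac{7}{5} - \operatorname{atan}{\left(2 \right)}) = 2.
So G(w) = \frac{w^{2} \operatorname{atan}{\left(w \right)} + 2 w^{2} + 3 w + \operatorname{atan}{\left(w \right)} + 1}{w^{2} + 1}.
Check: d/dw[\frac{w^{2} \operatorname{atan}{\left(w \right)} + 2 w^{2} + 3 w + \operatorname{atan}{\left(w \right)} + 1}{w^{2} + 1}] = \frac{- 2 w^{2} + 2 w + 4}{w^{4} + 2 w^{2} + 1}, which equals G'(w).

G(w) = \frac{w^{2} \operatorname{atan}{\left(w \right)} + 2 w^{2} + 3 w + \operatorname{atan}{\left(w \right)} + 1}{w^{2} + 1}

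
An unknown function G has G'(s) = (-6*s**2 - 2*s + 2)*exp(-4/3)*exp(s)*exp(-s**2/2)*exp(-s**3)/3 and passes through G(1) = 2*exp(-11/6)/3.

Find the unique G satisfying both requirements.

G'(s) matches the chain-rule pattern g'(h)*h' with inner function h(s) = -s**3 - s**2/2 + s - 4/3; substituting u = h(s) collapses the integral.
A general antiderivative is 2*exp(-s**3 - s**2/2 + s - 4/3)/3 + C.
The condition gives C = 2*exp(-11/6)/3 - (2*exp(-11/6)/3) = 0.
So G(s) = 2*exp(-s**3 - s**2/2 + s - 4/3)/3.
Check: d/ds[2*exp(-s**3 - s**2/2 + s - 4/3)/3] = (-6*s**2 - 2*s + 2)*exp(-4/3)*exp(s)*exp(-s**2/2)*exp(-s**3)/3 = G'(s).

G(s) = 2*exp(-s**3 - s**2/2 + s - 4/3)/3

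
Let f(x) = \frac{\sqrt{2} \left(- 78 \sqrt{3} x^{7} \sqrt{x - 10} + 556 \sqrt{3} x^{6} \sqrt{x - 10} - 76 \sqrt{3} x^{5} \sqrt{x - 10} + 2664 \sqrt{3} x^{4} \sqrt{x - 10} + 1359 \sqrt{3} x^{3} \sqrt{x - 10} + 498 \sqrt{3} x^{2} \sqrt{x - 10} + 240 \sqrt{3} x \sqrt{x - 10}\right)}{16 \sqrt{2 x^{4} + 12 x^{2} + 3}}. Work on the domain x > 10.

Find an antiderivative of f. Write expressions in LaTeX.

An antiderivative F(x) passes only if d/dx[F] lands on f(x) exactly.
Check: d/dx[- \frac{3 \left(\frac{x}{2} - 5\right)^{\frac{3}{2}} \left(3 x^{3} + 2 x^{2}\right) \sqrt{\frac{2 x^{4}}{3} + 4 x^{2} + 1}}{2}] = \frac{\sqrt{2} \left(- 78 \sqrt{3} x^{7} \sqrt{x - 10} + 556 \sqrt{3} x^{6} \sqrt{x - 10} - 76 \sqrt{3} x^{5} \sqrt{x - 10} + 2664 \sqrt{3} x^{4} \sqrt{x - 10} + 1359 \sqrt{3} x^{3} \sqrt{x - 10} + 498 \sqrt{3} x^{2} \sqrt{x - 10} + 240 \sqrt{3} x \sqrt{x - 10}\right)}{16 \sqrt{2 x^{4} + 12 x^{2} + 3}} = f(x).

An antiderivative is F(x) = - \frac{3 \left(\frac{x}{2} - 5\right)^{\frac{3}{2}} \left(3 x^{3} + 2 x^{2}\right) \sqrt{\frac{2 x^{4}}{3} + 4 x^{2} + 1}}{2}.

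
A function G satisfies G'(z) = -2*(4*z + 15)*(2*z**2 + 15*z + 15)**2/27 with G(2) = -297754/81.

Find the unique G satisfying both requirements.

G(z) = 2*(-2*z**2 - 15*z - 15)**3/81

G'(z) matches the chain-rule pattern g'(h)*h' with inner function h(z) = -2*z**2/3 - 5*z - 5; substituting u = h(z) collapses the integral.
A general antiderivative is 2*(-2*z**2/3 - 5*z - 5)**3/3 + C.
The condition gives C = -297754/81 - (-297754/81) = 0.
So G(z) = 2*(-2*z**2 - 15*z - 15)**3/81.
Check: d/dz[2*(-2*z**2 - 15*z - 15)**3/81] = -32*z**5/27 - 200*z**4/9 - 1360*z**3/9 - 450*z**2 - 1700*z/3 - 250, which equals G'(z).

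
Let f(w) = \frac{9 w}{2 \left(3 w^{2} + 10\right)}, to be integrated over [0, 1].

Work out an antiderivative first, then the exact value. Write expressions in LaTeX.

The substitution u = \frac{w^{2}}{2} + \frac{5}{3} works: f is exactly (dF/du)*(du/dw) for that inner function.
F(w) = \frac{3 \log{\left(\frac{w^{2}}{2} + \frac{5}{3} \right)}}{4} is an antiderivative of f.
Check: d/dw[\frac{3 \log{\left(\frac{w^{2}}{2} + \frac{5}{3} \right)}}{4}] = \frac{9 w}{6 w^{2} + 20}, which equals f(w).
F(1) = \frac{3 \log{\left(\frac{13}{6} \right)}}{4}; F(0) = \frac{3 \log{\left(\frac{5}{3} \right)}}{4}.
Integral = F(1) - F(0) = - \frac{3 \log{\left(\frac{5}{3} \right)}}{4} + \frac{3 \log{\left(\frac{13}{6} \right)}}{4}.

Antiderivative: F(w) = \frac{3 \log{\left(\frac{w^{2}}{2} + \frac{5}{3} \right)}}{4}; value = - \frac{3 \log{\left(\frac{5}{3} \right)}}{4} + \frac{3 \log{\left(\frac{13}{6} \right)}}{4}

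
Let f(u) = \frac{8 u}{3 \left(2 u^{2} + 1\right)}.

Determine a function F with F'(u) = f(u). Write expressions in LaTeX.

An antiderivative is F(u) = \frac{2 \log{\left(2 u^{2} + 1 \right)}}{3}.

f matches the chain-rule pattern g'(h)*h' with inner function h(u) = 2 u^{2} + 1; substituting w = h(u) collapses the integral.
Check: d/du[\frac{2 \log{\left(2 u^{2} + 1 \right)}}{3}] = \frac{8 u}{6 u^{2} + 3}, which equals f(u).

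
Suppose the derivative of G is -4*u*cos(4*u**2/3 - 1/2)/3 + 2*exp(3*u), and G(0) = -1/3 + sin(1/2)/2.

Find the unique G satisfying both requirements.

Integrate term by term and add the pieces.
A general antiderivative is 2*exp(3*u)/3 - sin(4*u**2/3 - 1/2)/2 + C.
The condition gives C = -1/3 + sin(1/2)/2 - (sin(1/2)/2 + 2/3) = -1.
So G(u) = 2*exp(3*u)/3 - sin(4*u**2/3 - 1/2)/2 - 1.
Check: d/du[2*exp(3*u)/3 - sin(4*u**2/3 - 1/2)/2 - 1] = -4*u*cos(4*u**2/3 - 1/2)/3 + 2*exp(3*u) = G'(u).

G(u) = 2*exp(3*u)/3 - sin(4*u**2/3 - 1/2)/2 - 1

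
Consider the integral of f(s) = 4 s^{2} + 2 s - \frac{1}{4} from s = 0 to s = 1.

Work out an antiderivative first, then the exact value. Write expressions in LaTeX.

Antiderivative: F(s) = \frac{s \left(16 s^{2} + 12 s - 3\right)}{12}; value = \frac{25}{12}

Integrate term by term and add the pieces.
F(s) = \frac{s \left(16 s^{2} + 12 s - 3\right)}{12} is an antiderivative of f.
Check: d/ds[\frac{s \left(16 s^{2} + 12 s - 3\right)}{12}] = 4 s^{2} + 2 s - \frac{1}{4} = f(s).
F(1) = \frac{25}{12}; F(0) = 0.
Integral = F(1) - F(0) = \frac{25}{12}.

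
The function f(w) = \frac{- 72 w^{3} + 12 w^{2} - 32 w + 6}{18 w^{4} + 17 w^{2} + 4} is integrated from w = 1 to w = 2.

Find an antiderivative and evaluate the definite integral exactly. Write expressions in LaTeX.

Antiderivative: F(w) = - 2 \log{\left(2 w^{2} + 1 \right)} + \operatorname{atan}{\left(\frac{3 w}{2} \right)}; value = - 2 \log{\left(9 \right)} - \operatorname{atan}{\left(\frac{3}{2} \right)} + \operatorname{atan}{\left(3 \right)} + 2 \log{\left(3 \right)}

Any candidate F(w) must reproduce f(w) exactly when differentiated.
F(w) = - 2 \log{\left(2 w^{2} + 1 \right)} + \operatorname{atan}{\left(\frac{3 w}{2} \right)} is an antiderivative of f.
Check: d/dw[- 2 \log{\left(2 w^{2} + 1 \right)} + \operatorname{atan}{\left(\frac{3 w}{2} \right)}] = \frac{- 72 w^{3} + 12 w^{2} - 32 w + 6}{18 w^{4} + 17 w^{2} + 4} = f(w).
F(2) = - 2 \log{\left(9 \right)} + \operatorname{atan}{\left(3 \right)}; F(1) = - 2 \log{\left(3 \right)} + \operatorname{atan}{\left(\frac{3}{2} \right)}.
Integral = F(2) - F(1) = - 2 \log{\left(9 \right)} - \operatorname{atan}{\left(\frac{3}{2} \right)} + \operatorname{atan}{\left(3 \right)} + 2 \log{\left(3 \right)}.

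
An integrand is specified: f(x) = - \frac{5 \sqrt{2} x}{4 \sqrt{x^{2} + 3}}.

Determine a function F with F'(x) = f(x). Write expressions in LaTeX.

f matches the chain-rule pattern g'(h)*h' with inner function h(x) = 2 x^{2} + 6; substituting u = h(x) collapses the integral.
Check: d/dx[- \frac{5 \sqrt{2} \sqrt{x^{2} + 3}}{4}] = - \frac{5 \sqrt{2} x}{4 \sqrt{x^{2} + 3}} = f(x).

An antiderivative is F(x) = - \frac{5 \sqrt{2} \sqrt{x^{2} + 3}}{4}.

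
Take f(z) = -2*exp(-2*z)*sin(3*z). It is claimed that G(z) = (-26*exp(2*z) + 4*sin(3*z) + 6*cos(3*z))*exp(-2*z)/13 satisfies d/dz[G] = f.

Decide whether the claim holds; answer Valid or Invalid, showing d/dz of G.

d/dz[G] = -2*exp(-2*z)*sin(3*z)
This equals f(z) exactly, so the claim holds.

Valid. The derivative of G reproduces f.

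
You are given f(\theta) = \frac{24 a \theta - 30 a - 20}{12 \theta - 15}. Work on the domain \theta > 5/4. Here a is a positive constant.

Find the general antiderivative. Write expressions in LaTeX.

Whatever form F(\theta) takes, F'(\theta) = f(\theta) is non-negotiable.
Check: d/d\theta[\frac{6 a \theta - 5 \log{\left(2 \theta - \frac{5}{2} \right)}}{3}] = \frac{24 a \theta - 30 a - 20}{12 \theta - 15} = f(\theta).

F(\theta) = \frac{6 a \theta - 5 \log{\left(2 \theta - \frac{5}{2} \right)}}{3} + C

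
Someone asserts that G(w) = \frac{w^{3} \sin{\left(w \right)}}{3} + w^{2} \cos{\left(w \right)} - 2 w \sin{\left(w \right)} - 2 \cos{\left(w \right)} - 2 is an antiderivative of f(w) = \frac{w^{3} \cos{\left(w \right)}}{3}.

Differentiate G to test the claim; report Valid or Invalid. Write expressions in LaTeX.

d/dw[G] = \frac{w^{3} \cos{\left(w \right)}}{3}
This equals f(w) exactly, so the claim holds.

Valid - the claim checks out under differentiation.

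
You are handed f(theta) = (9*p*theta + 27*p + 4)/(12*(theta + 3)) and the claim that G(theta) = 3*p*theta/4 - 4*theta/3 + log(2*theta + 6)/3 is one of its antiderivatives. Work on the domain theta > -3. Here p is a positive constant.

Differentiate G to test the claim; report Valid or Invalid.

Invalid: d/dtheta[G] - f = -4/3, which is not 0.

d/dtheta[G] = (9*p*theta + 27*p - 16*theta - 44)/(12*theta + 36)
d/dtheta[G] - f(theta) = -4/3 != 0.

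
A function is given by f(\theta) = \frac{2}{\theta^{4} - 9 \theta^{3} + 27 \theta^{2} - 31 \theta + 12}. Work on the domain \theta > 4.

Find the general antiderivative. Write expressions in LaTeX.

F(\theta) = \frac{2 \log{\left(\theta - 4 \right)}}{9} - \frac{\log{\left(\theta - 3 \right)}}{2} + \frac{5 \log{\left(\theta - 1 \right)}}{18} - \frac{2}{6 \theta - 6} + C

The denominator factors as \left(\theta - 4\right) \left(\theta - 3\right) \left(\theta - 1\right)^{2}; partial fractions split f into directly integrable pieces: \frac{5}{18 \left(\theta - 1\right)} + \frac{1}{3 \left(\theta - 1\right)^{2}} - \frac{1}{2 \left(\theta - 3\right)} + \frac{2}{9 \left(\theta - 4\right)}.
Check: d/d\theta[\frac{2 \log{\left(\theta - 4 \right)}}{9} - \frac{\log{\left(\theta - 3 \right)}}{2} + \frac{5 \log{\left(\theta - 1 \right)}}{18} - \frac{2}{6 \theta - 6}] = \frac{2}{\theta^{4} - 9 \theta^{3} + 27 \theta^{2} - 31 \theta + 12} = f(\theta).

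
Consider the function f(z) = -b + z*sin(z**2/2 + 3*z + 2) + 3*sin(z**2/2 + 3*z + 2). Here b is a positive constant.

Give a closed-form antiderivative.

The integrand splits into summands that can be handled one at a time.
Check: d/dz[-b*z - cos(z**2/2 + 3*z + 2)] = -b + z*sin(z**2/2 + 3*z + 2) + 3*sin(z**2/2 + 3*z + 2) = f(z).

An antiderivative is F(z) = -b*z - cos(z**2/2 + 3*z + 2).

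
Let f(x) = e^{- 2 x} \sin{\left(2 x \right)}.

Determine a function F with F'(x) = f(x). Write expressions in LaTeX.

An antiderivative is F(x) = \frac{\left(- \sin{\left(2 x \right)} - \cos{\left(2 x \right)}\right) e^{- 2 x}}{4}.

Any candidate F(x) must reproduce f(x) exactly when differentiated.
Check: d/dx[\frac{\left(- \sin{\left(2 x \right)} - \cos{\left(2 x \right)}\right) e^{- 2 x}}{4}] = e^{- 2 x} \sin{\left(2 x \right)} = f(x).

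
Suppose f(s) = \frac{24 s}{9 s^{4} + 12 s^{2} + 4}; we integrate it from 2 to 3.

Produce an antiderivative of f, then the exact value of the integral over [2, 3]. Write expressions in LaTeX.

Antiderivative: F(s) = - \frac{4}{3 \left(s^{2} + \frac{2}{3}\right)}; value = \frac{30}{203}

f matches the chain-rule pattern g'(h)*h' with inner function h(s) = s^{2} + \frac{2}{3}; substituting u = h(s) collapses the integral.
F(s) = - \frac{4}{3 \left(s^{2} + \frac{2}{3}\right)} is an antiderivative of f.
Check: d/ds[- \frac{4}{3 \left(s^{2} + \frac{2}{3}\right)}] = \frac{24 s}{9 s^{4} + 12 s^{2} + 4} = f(s).
F(3) = - \frac{4}{29}; F(2) = - \frac{2}{7}.
Integral = F(3) - F(2) = \frac{30}{203}.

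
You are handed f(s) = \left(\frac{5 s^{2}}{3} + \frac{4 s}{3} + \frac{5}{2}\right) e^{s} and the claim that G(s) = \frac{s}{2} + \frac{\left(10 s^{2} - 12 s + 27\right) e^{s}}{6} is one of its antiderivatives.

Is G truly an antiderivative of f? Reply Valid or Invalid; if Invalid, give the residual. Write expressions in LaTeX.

Invalid: d/ds[G] - f = \frac{1}{2}, which is not 0.

d/ds[G] = \frac{5 s^{2} e^{s}}{3} + \frac{4 s e^{s}}{3} + \frac{5 e^{s}}{2} + \frac{1}{2}
d/ds[G] - f(s) = \frac{1}{2} != 0.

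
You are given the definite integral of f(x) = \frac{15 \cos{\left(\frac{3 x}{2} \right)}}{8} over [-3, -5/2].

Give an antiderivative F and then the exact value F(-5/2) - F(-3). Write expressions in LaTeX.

Antiderivative: F(x) = \frac{5 \sin{\left(\frac{3 x}{2} \right)}}{4}; value = \frac{5 \sin{\left(\frac{9}{2} \right)}}{4} - \frac{5 \sin{\left(\frac{15}{4} \right)}}{4}

Check any antiderivative F(x) by computing F'(x) and comparing it with f(x).
F(x) = \frac{5 \sin{\left(\frac{3 x}{2} \right)}}{4} is an antiderivative of f.
Check: d/dx[\frac{5 \sin{\left(\frac{3 x}{2} \right)}}{4}] = \frac{15 \cos{\left(\frac{3 x}{2} \right)}}{8} = f(x).
F(-5/2) = - \frac{5 \sin{\left(\frac{15}{4} \right)}}{4}; F(-3) = - \frac{5 \sin{\left(\frac{9}{2} \right)}}{4}.
Integral = F(-5/2) - F(-3) = \frac{5 \sin{\left(\frac{9}{2} \right)}}{4} - \frac{5 \sin{\left(\frac{15}{4} \right)}}{4}.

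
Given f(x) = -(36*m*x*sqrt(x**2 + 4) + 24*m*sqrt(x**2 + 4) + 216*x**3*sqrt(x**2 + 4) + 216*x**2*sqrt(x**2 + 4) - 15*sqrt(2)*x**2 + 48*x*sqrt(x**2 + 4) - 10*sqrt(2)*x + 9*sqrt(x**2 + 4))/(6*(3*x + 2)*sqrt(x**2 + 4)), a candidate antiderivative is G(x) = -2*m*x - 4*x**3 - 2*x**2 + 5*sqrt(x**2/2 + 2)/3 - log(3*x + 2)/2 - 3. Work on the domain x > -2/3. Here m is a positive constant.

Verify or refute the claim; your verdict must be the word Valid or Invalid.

Valid. The derivative of G reproduces f.

d/dx[G] = (-36*m*x*sqrt(x**2 + 4) - 24*m*sqrt(x**2 + 4) - 216*x**3*sqrt(x**2 + 4) - 216*x**2*sqrt(x**2 + 4) + 15*sqrt(2)*x**2 - 48*x*sqrt(x**2 + 4) + 10*sqrt(2)*x - 9*sqrt(x**2 + 4))/(18*x*sqrt(x**2 + 4) + 12*sqrt(x**2 + 4))
This equals f(x) exactly, so the claim holds.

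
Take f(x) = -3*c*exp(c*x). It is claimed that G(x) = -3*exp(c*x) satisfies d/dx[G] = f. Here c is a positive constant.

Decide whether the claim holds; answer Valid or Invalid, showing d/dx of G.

Valid: G'(x) = f(x).

d/dx[G] = -3*c*exp(c*x)
This equals f(x) exactly, so the claim holds.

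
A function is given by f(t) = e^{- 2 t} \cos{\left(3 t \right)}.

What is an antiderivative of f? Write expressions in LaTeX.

An antiderivative is F(t) = \frac{\left(3 \sin{\left(3 t \right)} - 2 \cos{\left(3 t \right)}\right) e^{- 2 t}}{13}.

Whatever form F(t) takes, F'(t) = f(t) is non-negotiable.
Check: d/dt[\frac{\left(3 \sin{\left(3 t \right)} - 2 \cos{\left(3 t \right)}\right) e^{- 2 t}}{13}] = e^{- 2 t} \cos{\left(3 t \right)} = f(t).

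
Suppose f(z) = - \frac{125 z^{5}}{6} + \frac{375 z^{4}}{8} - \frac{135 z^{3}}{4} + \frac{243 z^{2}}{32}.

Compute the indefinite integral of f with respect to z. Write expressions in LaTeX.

F(z) = \frac{z^{3} \left(9 - 10 z\right)^{3}}{288} + C

The substitution u = - \frac{5 z^{2}}{3} + \frac{3 z}{2} works: f is exactly (dF/du)*(du/dz) for that inner function.
Check: d/dz[\frac{z^{3} \left(9 - 10 z\right)^{3}}{288}] = - \frac{125 z^{5}}{6} + \frac{375 z^{4}}{8} - \frac{135 z^{3}}{4} + \frac{243 z^{2}}{32} = f(z).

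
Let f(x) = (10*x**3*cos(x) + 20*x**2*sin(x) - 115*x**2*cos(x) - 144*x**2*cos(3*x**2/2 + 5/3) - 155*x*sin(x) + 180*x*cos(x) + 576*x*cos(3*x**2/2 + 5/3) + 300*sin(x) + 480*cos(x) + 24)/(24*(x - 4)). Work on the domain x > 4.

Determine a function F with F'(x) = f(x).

An antiderivative is F(x) = 5*x**2*sin(x)/12 - 25*x*sin(x)/8 + log(x/2 - 2) - 5*sin(x) - 2*sin(3*x**2/2 + 5/3).

Any candidate F(x) must reproduce f(x) exactly when differentiated.
Check: d/dx[5*x**2*sin(x)/12 - 25*x*sin(x)/8 + log(x/2 - 2) - 5*sin(x) - 2*sin(3*x**2/2 + 5/3)] = (10*x**3*cos(x) + 20*x**2*sin(x) - 115*x**2*cos(x) - 144*x**2*cos(3*x**2/2 + 5/3) - 155*x*sin(x) + 180*x*cos(x) + 576*x*cos(3*x**2/2 + 5/3) + 300*sin(x) + 480*cos(x) + 24)/(24*x - 96), which equals f(x).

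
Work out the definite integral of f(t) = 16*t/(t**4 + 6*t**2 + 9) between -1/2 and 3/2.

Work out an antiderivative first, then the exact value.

Antiderivative: F(t) = -8/(t**2 + 3); value = 256/273

The substitution u = t**2/2 + 3/2 works: f is exactly (dF/du)*(du/dt) for that inner function.
F(t) = -8/(t**2 + 3) is an antiderivative of f.
Check: d/dt[-8/(t**2 + 3)] = 16*t/(t**4 + 6*t**2 + 9) = f(t).
F(3/2) = -32/21; F(-1/2) = -32/13.
Integral = F(3/2) - F(-1/2) = 256/273.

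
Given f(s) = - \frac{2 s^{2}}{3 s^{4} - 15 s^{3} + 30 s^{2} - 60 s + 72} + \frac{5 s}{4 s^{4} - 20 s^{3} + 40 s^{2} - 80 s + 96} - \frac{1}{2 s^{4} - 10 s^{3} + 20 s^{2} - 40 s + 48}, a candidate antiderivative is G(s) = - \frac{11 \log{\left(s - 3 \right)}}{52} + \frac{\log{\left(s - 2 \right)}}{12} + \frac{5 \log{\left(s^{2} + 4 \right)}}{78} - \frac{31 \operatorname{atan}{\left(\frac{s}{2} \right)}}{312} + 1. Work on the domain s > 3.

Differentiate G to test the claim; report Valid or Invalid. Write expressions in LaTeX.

Valid: G'(s) = f(s).

d/ds[G] = \frac{- 8 s^{2} + 15 s - 6}{12 s^{4} - 60 s^{3} + 120 s^{2} - 240 s + 288}
This equals f(s) exactly, so the claim holds.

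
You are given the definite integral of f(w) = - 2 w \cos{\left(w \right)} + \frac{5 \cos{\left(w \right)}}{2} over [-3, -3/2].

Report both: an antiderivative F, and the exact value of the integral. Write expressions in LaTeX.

Antiderivative: F(w) = \frac{- 4 w \sin{\left(w \right)} + 5 \sin{\left(w \right)} - 4 \cos{\left(w \right)}}{2}; value = - \frac{11 \sin{\left(\frac{3}{2} \right)}}{2} + 2 \cos{\left(3 \right)} - 2 \cos{\left(\frac{3}{2} \right)} + \frac{17 \sin{\left(3 \right)}}{2}

Integrate term by term and add the pieces.
F(w) = \frac{- 4 w \sin{\left(w \right)} + 5 \sin{\left(w \right)} - 4 \cos{\left(w \right)}}{2} is an antiderivative of f.
Check: d/dw[\frac{- 4 w \sin{\left(w \right)} + 5 \sin{\left(w \right)} - 4 \cos{\left(w \right)}}{2}] = - 2 w \cos{\left(w \right)} + \frac{5 \cos{\left(w \right)}}{2} = f(w).
F(-3/2) = - \frac{11 \sin{\left(\frac{3}{2} \right)}}{2} - 2 \cos{\left(\frac{3}{2} \right)}; F(-3) = - \frac{17 \sin{\left(3 \right)}}{2} - 2 \cos{\left(3 \right)}.
Integral = F(-3/2) - F(-3) = - \frac{11 \sin{\left(\frac{3}{2} \right)}}{2} + 2 \cos{\left(3 \right)} - 2 \cos{\left(\frac{3}{2} \right)} + \frac{17 \sin{\left(3 \right)}}{2}.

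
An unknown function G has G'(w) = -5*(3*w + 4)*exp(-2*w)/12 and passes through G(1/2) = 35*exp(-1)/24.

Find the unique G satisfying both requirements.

G(w) = 5*w*exp(-2*w)/8 + 55*exp(-2*w)/48

Recognize the product-rule pattern: G'(w) = u'v + uv' with u = 5*w/8 + 55/48, v = exp(-2*w), so integration by parts undoes it.
A general antiderivative is (30*w + 55)*exp(-2*w)/48 + C.
The condition gives C = 35*exp(-1)/24 - (35*exp(-1)/24) = 0.
So G(w) = 5*w*exp(-2*w)/8 + 55*exp(-2*w)/48.
Check: d/dw[5*w*exp(-2*w)/8 + 55*exp(-2*w)/48] = (-15*w - 20)*exp(-2*w)/12, which equals G'(w).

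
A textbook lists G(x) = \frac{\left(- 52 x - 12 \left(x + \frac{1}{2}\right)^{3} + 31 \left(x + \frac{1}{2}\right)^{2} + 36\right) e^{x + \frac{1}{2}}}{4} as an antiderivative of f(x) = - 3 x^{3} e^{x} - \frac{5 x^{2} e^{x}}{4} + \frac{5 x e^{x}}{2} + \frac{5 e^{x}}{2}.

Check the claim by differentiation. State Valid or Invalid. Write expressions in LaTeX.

d/dx[G] = - 3 x^{3} e^{\frac{1}{2}} e^{x} - \frac{23 x^{2} e^{\frac{1}{2}} e^{x}}{4} - x e^{\frac{1}{2}} e^{x} + \frac{49 e^{\frac{1}{2}} e^{x}}{16}
d/dx[G] - f(x) = - 3 x^{3} e^{\frac{1}{2}} e^{x} + 3 x^{3} e^{x} - \frac{23 x^{2} e^{\frac{1}{2}} e^{x}}{4} + \frac{5 x^{2} e^{x}}{4} - \frac{5 x e^{x}}{2} - x e^{\frac{1}{2}} e^{x} - \frac{5 e^{x}}{2} + \frac{49 e^{\frac{1}{2}} e^{x}}{16} != 0.

Invalid: d/dx[G] - f = - 3 x^{3} e^{\frac{1}{2}} e^{x} + 3 x^{3} e^{x} - \frac{23 x^{2} e^{\frac{1}{2}} e^{x}}{4} + \frac{5 x^{2} e^{x}}{4} - \frac{5 x e^{x}}{2} - x e^{\frac{1}{2}} e^{x} - \frac{5 e^{x}}{2} + \frac{49 e^{\frac{1}{2}} e^{x}}{16}, which is not 0.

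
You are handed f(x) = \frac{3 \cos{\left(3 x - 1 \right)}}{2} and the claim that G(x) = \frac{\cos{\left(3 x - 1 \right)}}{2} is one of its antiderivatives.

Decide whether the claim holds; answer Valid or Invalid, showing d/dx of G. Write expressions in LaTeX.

Invalid: d/dx[G] - f = - \frac{3 \sin{\left(3 x - 1 \right)}}{2} - \frac{3 \cos{\left(3 x - 1 \right)}}{2}, which is not 0.

d/dx[G] = - \frac{3 \sin{\left(3 x - 1 \right)}}{2}
d/dx[G] - f(x) = - \frac{3 \sin{\left(3 x - 1 \right)}}{2} - \frac{3 \cos{\left(3 x - 1 \right)}}{2} != 0.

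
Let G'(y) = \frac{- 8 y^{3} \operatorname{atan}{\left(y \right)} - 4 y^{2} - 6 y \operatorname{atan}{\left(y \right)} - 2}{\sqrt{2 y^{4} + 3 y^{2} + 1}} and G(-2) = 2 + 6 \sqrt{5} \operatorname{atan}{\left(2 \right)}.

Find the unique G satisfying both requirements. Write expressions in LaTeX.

G(y) = 2 \left(- \sqrt{2 y^{4} + 3 y^{2} + 1} \operatorname{atan}{\left(y \right)} + 1\right)

Recognize the product-rule pattern: G'(y) = u'v + uv' with u = - 2 \sqrt{2 y^{4} + 3 y^{2} + 1}, v = \operatorname{atan}{\left(y \right)}, so integration by parts undoes it.
A general antiderivative is - 2 \sqrt{2 y^{4} + 3 y^{2} + 1} \operatorname{atan}{\left(y \right)} + C.
The condition gives C = 2 + 6 \sqrt{5} \operatorname{atan}{\left(2 \right)} - (6 \sqrt{5} \operatorname{atan}{\left(2 \right)}) = 2.
So G(y) = 2 \left(- \sqrt{2 y^{4} + 3 y^{2} + 1} \operatorname{atan}{\left(y \right)} + 1\right).
Check: d/dy[2 \left(- \sqrt{2 y^{4} + 3 y^{2} + 1} \operatorname{atan}{\left(y \right)} + 1\right)] = \frac{- 8 y^{3} \operatorname{atan}{\left(y \right)} - 4 y^{2} - 6 y \operatorname{atan}{\left(y \right)} - 2}{\sqrt{2 y^{4} + 3 y^{2} + 1}} = G'(y).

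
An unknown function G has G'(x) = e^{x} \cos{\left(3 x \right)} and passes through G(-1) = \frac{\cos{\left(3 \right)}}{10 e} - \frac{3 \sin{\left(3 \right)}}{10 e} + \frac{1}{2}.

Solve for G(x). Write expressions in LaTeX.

G(x) = \frac{3 e^{x} \sin{\left(3 x \right)} + e^{x} \cos{\left(3 x \right)} + 5}{10}

The proposed G(x) is checked by its d/dx: the result must match the given G'(x).
A general antiderivative is \frac{3 e^{x} \sin{\left(3 x \right)}}{10} + \frac{e^{x} \cos{\left(3 x \right)}}{10} + C.
The condition gives C = \frac{\cos{\left(3 \right)}}{10 e} - \frac{3 \sin{\left(3 \right)}}{10 e} + \frac{1}{2} - (\frac{\cos{\left(3 \right)}}{10 e} - \frac{3 \sin{\left(3 \right)}}{10 e}) = \frac{1}{2}.
So G(x) = \frac{3 e^{x} \sin{\left(3 x \right)} + e^{x} \cos{\left(3 x \right)} + 5}{10}.
Check: d/dx[\frac{3 e^{x} \sin{\left(3 x \right)} + e^{x} \cos{\left(3 x \right)} + 5}{10}] = e^{x} \cos{\left(3 x \right)} = G'(x).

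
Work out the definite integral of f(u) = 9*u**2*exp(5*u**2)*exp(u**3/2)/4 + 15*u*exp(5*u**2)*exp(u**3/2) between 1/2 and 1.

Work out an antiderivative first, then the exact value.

f matches the chain-rule pattern g'(h)*h' with inner function h(u) = u**3/2 + 5*u**2; substituting w = h(u) collapses the integral.
F(u) = 3*exp(u**3/2 + 5*u**2)/2 is an antiderivative of f.
Check: d/du[3*exp(u**3/2 + 5*u**2)/2] = 9*u**2*exp(5*u**2)*exp(u**3/2)/4 + 15*u*exp(5*u**2)*exp(u**3/2) = f(u).
F(1) = 3*exp(11/2)/2; F(1/2) = 3*exp(21/16)/2.
Integral = F(1) - F(1/2) = -3*exp(21/16)/2 + 3*exp(11/2)/2.

Antiderivative: F(u) = 3*exp(u**3/2 + 5*u**2)/2; value = -3*exp(21/16)/2 + 3*exp(11/2)/2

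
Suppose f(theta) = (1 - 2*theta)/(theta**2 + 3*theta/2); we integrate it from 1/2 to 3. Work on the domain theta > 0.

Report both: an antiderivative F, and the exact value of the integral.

Antiderivative: F(theta) = 2*log(theta)/3 - 8*log(theta + 3/2)/3; value = -8*log(9/2)/3 + 2*log(3)/3 + 10*log(2)/3

The denominator factors as theta*(2*theta + 3); partial fractions split f into directly integrable pieces: -16/(3*(2*theta + 3)) + 2/(3*theta).
F(theta) = 2*log(theta)/3 - 8*log(theta + 3/2)/3 is an antiderivative of f.
Check: d/dtheta[2*log(theta)/3 - 8*log(theta + 3/2)/3] = (2 - 4*theta)/(2*theta**2 + 3*theta), which equals f(theta).
F(3) = -8*log(9/2)/3 + 2*log(3)/3; F(1/2) = -10*log(2)/3.
Integral = F(3) - F(1/2) = -8*log(9/2)/3 + 2*log(3)/3 + 10*log(2)/3.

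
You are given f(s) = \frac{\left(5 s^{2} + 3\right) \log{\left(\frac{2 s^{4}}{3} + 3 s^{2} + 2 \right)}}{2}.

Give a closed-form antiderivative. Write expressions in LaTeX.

A first test for any F(s): its s-derivative must equal f(s) identically.
Check: d/ds[\frac{30 s^{3} \log{\left(\frac{2 s^{4}}{3} + 3 s^{2} + 2 \right)} - 40 s^{3} + 54 s \log{\left(\frac{2 s^{4}}{3} + 3 s^{2} + 2 \right)} + 54 s + 3 \sqrt{3} \sqrt{927 - 143 \sqrt{33}} \operatorname{atan}{\left(\frac{248 s}{3 \sqrt{3} \sqrt{927 - 143 \sqrt{33}} + 5 \sqrt{11} \sqrt{927 - 143 \sqrt{33}}} \right)} - 3 \sqrt{3} \sqrt{143 \sqrt{33} + 927} \operatorname{atan}{\left(\frac{248 s}{- 3 \sqrt{3} \sqrt{143 \sqrt{33} + 927} + 5 \sqrt{11} \sqrt{143 \sqrt{33} + 927}} \right)}}{36}] = \frac{5 s^{2} \log{\left(\frac{2 s^{4}}{3} + 3 s^{2} + 2 \right)}}{2} + \frac{3 \log{\left(\frac{2 s^{4}}{3} + 3 s^{2} + 2 \right)}}{2}, which equals f(s).

An antiderivative is F(s) = \frac{30 s^{3} \log{\left(\frac{2 s^{4}}{3} + 3 s^{2} + 2 \right)} - 40 s^{3} + 54 s \log{\left(\frac{2 s^{4}}{3} + 3 s^{2} + 2 \right)} + 54 s + 3 \sqrt{3} \sqrt{927 - 143 \sqrt{33}} \operatorname{atan}{\left(\frac{248 s}{3 \sqrt{3} \sqrt{927 - 143 \sqrt{33}} + 5 \sqrt{11} \sqrt{927 - 143 \sqrt{33}}} \right)} - 3 \sqrt{3} \sqrt{143 \sqrt{33} + 927} \operatorname{atan}{\left(\frac{248 s}{- 3 \sqrt{3} \sqrt{143 \sqrt{33} + 927} + 5 \sqrt{11} \sqrt{143 \sqrt{33} + 927}} \right)}}{36}.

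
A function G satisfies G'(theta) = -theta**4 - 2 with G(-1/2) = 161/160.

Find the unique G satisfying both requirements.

The proposed G(theta) is checked by its d/dtheta: the result must match the given G'(theta).
A general antiderivative is -theta**5/5 - 2*theta + C.
The condition gives C = 161/160 - (161/160) = 0.
So G(theta) = theta*(-theta**4 - 10)/5.
Check: d/dtheta[theta*(-theta**4 - 10)/5] = -theta**4 - 2 = G'(theta).

G(theta) = theta*(-theta**4 - 10)/5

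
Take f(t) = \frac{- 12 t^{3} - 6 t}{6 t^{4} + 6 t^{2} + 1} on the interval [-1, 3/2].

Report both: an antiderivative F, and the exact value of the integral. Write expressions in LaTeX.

f matches the chain-rule pattern g'(h)*h' with inner function h(t) = 2 t^{4} + 2 t^{2} + \frac{1}{3}; substituting u = h(t) collapses the integral.
F(t) = - \frac{\log{\left(2 t^{4} + 2 t^{2} + \frac{1}{3} \right)}}{2} is an antiderivative of f.
Check: d/dt[- \frac{\log{\left(2 t^{4} + 2 t^{2} + \frac{1}{3} \right)}}{2}] = \frac{- 12 t^{3} - 6 t}{6 t^{4} + 6 t^{2} + 1} = f(t).
F(3/2) = - \frac{\log{\left(\frac{359}{24} \right)}}{2}; F(-1) = - \frac{\log{\left(\frac{13}{3} \right)}}{2}.
Integral = F(3/2) - F(-1) = - \frac{\log{\left(\frac{359}{24} \right)}}{2} + \frac{\log{\left(\frac{13}{3} \right)}}{2}.

Antiderivative: F(t) = - \frac{\log{\left(2 t^{4} + 2 t^{2} + \frac{1}{3} \right)}}{2}; value = - \frac{\log{\left(\frac{359}{24} \right)}}{2} + \frac{\log{\left(\frac{13}{3} \right)}}{2}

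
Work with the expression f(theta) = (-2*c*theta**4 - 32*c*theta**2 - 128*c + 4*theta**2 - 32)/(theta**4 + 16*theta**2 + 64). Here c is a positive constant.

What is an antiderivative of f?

An antiderivative is F(theta) = (-2*c*theta**3 - 16*c*theta - 4*theta)/(theta**2 + 8).

Since d/dtheta undoes antidifferentiation here, F'(theta) = f(theta) is required of F(theta).
Check: d/dtheta[(-2*c*theta**3 - 16*c*theta - 4*theta)/(theta**2 + 8)] = (-2*c*theta**4 - 32*c*theta**2 - 128*c + 4*theta**2 - 32)/(theta**4 + 16*theta**2 + 64) = f(theta).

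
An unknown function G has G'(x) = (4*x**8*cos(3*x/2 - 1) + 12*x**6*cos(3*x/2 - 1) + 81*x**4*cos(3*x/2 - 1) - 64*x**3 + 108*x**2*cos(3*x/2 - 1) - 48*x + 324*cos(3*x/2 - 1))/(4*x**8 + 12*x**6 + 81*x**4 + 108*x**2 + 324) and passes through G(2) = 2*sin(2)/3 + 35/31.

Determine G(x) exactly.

G(x) = (4*x**4*sin(3*x/2 - 1) + 6*x**4 + 6*x**2*sin(3*x/2 - 1) + 9*x**2 + 36*sin(3*x/2 - 1) + 78)/(3*(2*x**4 + 3*x**2 + 18))

A first test for any G(x): its x-derivative must equal the given G'(x).
A general antiderivative is 2*sin(3*x/2 - 1)/3 + 4/(3*(x**4/3 + x**2/2 + 3)) + C.
The condition gives C = 2*sin(2)/3 + 35/31 - (4/31 + 2*sin(2)/3) = 1.
So G(x) = (4*x**4*sin(3*x/2 - 1) + 6*x**4 + 6*x**2*sin(3*x/2 - 1) + 9*x**2 + 36*sin(3*x/2 - 1) + 78)/(3*(2*x**4 + 3*x**2 + 18)).
Check: d/dx[(4*x**4*sin(3*x/2 - 1) + 6*x**4 + 6*x**2*sin(3*x/2 - 1) + 9*x**2 + 36*sin(3*x/2 - 1) + 78)/(3*(2*x**4 + 3*x**2 + 18))] = (4*x**8*cos(3*x/2 - 1) + 12*x**6*cos(3*x/2 - 1) + 81*x**4*cos(3*x/2 - 1) - 64*x**3 + 108*x**2*cos(3*x/2 - 1) - 48*x + 324*cos(3*x/2 - 1))/(4*x**8 + 12*x**6 + 81*x**4 + 108*x**2 + 324) = G'(x).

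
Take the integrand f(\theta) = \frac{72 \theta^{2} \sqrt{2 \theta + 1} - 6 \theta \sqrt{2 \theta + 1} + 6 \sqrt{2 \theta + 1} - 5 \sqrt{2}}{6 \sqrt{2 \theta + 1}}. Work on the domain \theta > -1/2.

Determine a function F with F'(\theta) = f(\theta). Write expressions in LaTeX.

An antiderivative is F(\theta) = \frac{\sqrt{2} \left(24 \sqrt{2} \theta^{3} - 3 \sqrt{2} \theta^{2} + 6 \sqrt{2} \theta - 10 \sqrt{2 \theta + 1}\right)}{12}.

Any candidate F(\theta) must reproduce f(\theta) exactly when differentiated.
Check: d/d\theta[\frac{\sqrt{2} \left(24 \sqrt{2} \theta^{3} - 3 \sqrt{2} \theta^{2} + 6 \sqrt{2} \theta - 10 \sqrt{2 \theta + 1}\right)}{12}] = \frac{72 \theta^{2} \sqrt{2 \theta + 1} - 6 \theta \sqrt{2 \theta + 1} + 6 \sqrt{2 \theta + 1} - 5 \sqrt{2}}{6 \sqrt{2 \theta + 1}} = f(\theta).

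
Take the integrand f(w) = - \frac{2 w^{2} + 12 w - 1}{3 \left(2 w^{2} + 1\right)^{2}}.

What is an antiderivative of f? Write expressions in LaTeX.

An antiderivative is F(w) = \frac{\frac{w}{3} + 1}{2 w^{2} + 1}.

Recognize the product-rule pattern: f = u'v + uv' with u = \frac{1}{2 w^{2} + 1}, v = \frac{w}{3} + 1, so integration by parts undoes it.
Check: d/dw[\frac{\frac{w}{3} + 1}{2 w^{2} + 1}] = \frac{- 2 w^{2} - 12 w + 1}{12 w^{4} + 12 w^{2} + 3}, which equals f(w).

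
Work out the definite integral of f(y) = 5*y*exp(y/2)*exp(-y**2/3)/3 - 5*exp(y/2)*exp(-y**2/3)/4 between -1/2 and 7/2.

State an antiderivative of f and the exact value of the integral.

f matches the chain-rule pattern g'(h)*h' with inner function h(y) = -y**2/3 + y/2; substituting u = h(y) collapses the integral.
F(y) = -5*exp(y/2)*exp(-y**2/3)/2 is an antiderivative of f.
Check: d/dy[-5*exp(y/2)*exp(-y**2/3)/2] = (20*y*exp(y/2) - 15*exp(y/2))*exp(-y**2/3)/12, which equals f(y).
F(7/2) = -5*exp(-7/3)/2; F(-1/2) = -5*exp(-1/3)/2.
Integral = F(7/2) - F(-1/2) = -5*exp(-7/3)/2 + 5*exp(-1/3)/2.

Antiderivative: F(y) = -5*exp(y/2)*exp(-y**2/3)/2; value = -5*exp(-7/3)/2 + 5*exp(-1/3)/2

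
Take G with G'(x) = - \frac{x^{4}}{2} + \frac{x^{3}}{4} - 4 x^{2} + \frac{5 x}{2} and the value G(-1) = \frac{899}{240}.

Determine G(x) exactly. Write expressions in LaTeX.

Integrate term by term and add the pieces.
A general antiderivative is - \frac{x^{5}}{10} + \frac{x^{4}}{16} - \frac{4 x^{3}}{3} + \frac{5 x^{2}}{4} + C.
The condition gives C = \frac{899}{240} - (\frac{659}{240}) = 1.
So G(x) = - \frac{x^{5}}{10} + \frac{x^{4}}{16} - \frac{4 x^{3}}{3} + \frac{5 x^{2}}{4} + 1.
Check: d/dx[- \frac{x^{5}}{10} + \frac{x^{4}}{16} - \frac{4 x^{3}}{3} + \frac{5 x^{2}}{4} + 1] = - \frac{x^{4}}{2} + \frac{x^{3}}{4} - 4 x^{2} + \frac{5 x}{2} = G'(x).

G(x) = - \frac{x^{5}}{10} + \frac{x^{4}}{16} - \frac{4 x^{3}}{3} + \frac{5 x^{2}}{4} + 1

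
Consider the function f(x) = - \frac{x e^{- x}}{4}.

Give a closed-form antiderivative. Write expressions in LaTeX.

f has the shape u'v + uv' for u = \frac{x}{4} + \frac{1}{4} and v = e^{- x} — it is the derivative of the product u*v.
Check: d/dx[\frac{\left(x + 1\right) e^{- x}}{4}] = - \frac{x e^{- x}}{4} = f(x).

An antiderivative is F(x) = \frac{\left(x + 1\right) e^{- x}}{4}.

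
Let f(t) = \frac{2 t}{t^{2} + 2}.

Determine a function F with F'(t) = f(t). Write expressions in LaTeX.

An antiderivative is F(t) = \log{\left(t^{2} + 2 \right)}.

f matches the chain-rule pattern g'(h)*h' with inner function h(t) = t^{2} + 2; substituting u = h(t) collapses the integral.
Check: d/dt[\log{\left(t^{2} + 2 \right)}] = \frac{2 t}{t^{2} + 2} = f(t).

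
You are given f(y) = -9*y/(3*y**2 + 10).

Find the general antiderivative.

f matches the chain-rule pattern g'(h)*h' with inner function h(y) = 3*y**2/2 + 5; substituting u = h(y) collapses the integral.
Check: d/dy[-3*log(3*y**2/2 + 5)/2] = -9*y/(3*y**2 + 10) = f(y).

F(y) = -3*log(3*y**2/2 + 5)/2 + C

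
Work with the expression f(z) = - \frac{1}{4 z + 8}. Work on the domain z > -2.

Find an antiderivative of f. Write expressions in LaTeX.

A candidate is checked by its d/dz: the result must match f(z).
Check: d/dz[- \frac{\log{\left(\frac{z}{2} + 1 \right)}}{4}] = - \frac{1}{4 z + 8} = f(z).

An antiderivative is F(z) = - \frac{\log{\left(\frac{z}{2} + 1 \right)}}{4}.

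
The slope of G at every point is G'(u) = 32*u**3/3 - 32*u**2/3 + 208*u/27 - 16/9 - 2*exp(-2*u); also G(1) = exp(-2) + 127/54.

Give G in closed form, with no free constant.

G(u) = (4*(6*u**2 - 4*u + 3)**2*exp(2*u) + 27*exp(2*u) + 54)*exp(-2*u)/54

Integrate term by term and add the pieces.
A general antiderivative is 2*(2*u**2 - 4*u/3 + 1)**2/3 + exp(-2*u) + C.
The condition gives C = exp(-2) + 127/54 - (exp(-2) + 50/27) = 1/2.
So G(u) = (4*(6*u**2 - 4*u + 3)**2*exp(2*u) + 27*exp(2*u) + 54)*exp(-2*u)/54.
Check: d/du[(4*(6*u**2 - 4*u + 3)**2*exp(2*u) + 27*exp(2*u) + 54)*exp(-2*u)/54] = (288*u**3*exp(2*u) - 288*u**2*exp(2*u) + 208*u*exp(2*u) - 48*exp(2*u) - 54)*exp(-2*u)/27, which equals G'(u).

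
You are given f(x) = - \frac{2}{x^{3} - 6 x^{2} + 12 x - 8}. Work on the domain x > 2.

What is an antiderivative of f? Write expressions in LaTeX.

Any candidate F(x) must reproduce f(x) exactly when differentiated.
Check: d/dx[\frac{1}{\left(x - 2\right)^{2}}] = - \frac{2}{x^{3} - 6 x^{2} + 12 x - 8} = f(x).

An antiderivative is F(x) = \frac{1}{\left(x - 2\right)^{2}}.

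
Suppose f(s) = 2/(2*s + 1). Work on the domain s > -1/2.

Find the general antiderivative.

Check any antiderivative F(s) by computing F'(s) and comparing it with f(s).
Check: d/ds[log(2*s + 1)] = 2/(2*s + 1) = f(s).

F(s) = log(2*s + 1) + C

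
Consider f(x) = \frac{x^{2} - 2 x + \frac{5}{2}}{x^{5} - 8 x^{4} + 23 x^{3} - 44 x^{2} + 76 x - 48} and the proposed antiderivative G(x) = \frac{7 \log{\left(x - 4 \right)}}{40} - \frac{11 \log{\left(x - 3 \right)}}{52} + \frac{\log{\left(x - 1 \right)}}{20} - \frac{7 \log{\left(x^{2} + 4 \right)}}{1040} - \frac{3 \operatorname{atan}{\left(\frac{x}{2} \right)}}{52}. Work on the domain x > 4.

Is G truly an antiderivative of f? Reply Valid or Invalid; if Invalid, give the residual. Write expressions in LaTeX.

Valid: G'(x) = f(x).

d/dx[G] = \frac{2 x^{2} - 4 x + 5}{2 x^{5} - 16 x^{4} + 46 x^{3} - 88 x^{2} + 152 x - 96}
This equals f(x) exactly, so the claim holds.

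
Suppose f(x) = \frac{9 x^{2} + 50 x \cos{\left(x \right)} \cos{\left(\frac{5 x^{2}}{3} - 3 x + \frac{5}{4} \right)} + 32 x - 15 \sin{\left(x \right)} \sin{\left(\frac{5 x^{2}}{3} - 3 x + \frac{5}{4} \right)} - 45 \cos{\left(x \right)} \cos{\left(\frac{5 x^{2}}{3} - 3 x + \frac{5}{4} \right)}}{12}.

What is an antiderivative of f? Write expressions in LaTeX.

An antiderivative is F(x) = \frac{3 x^{3} + 16 x^{2} + 15 \sin{\left(\frac{5 x^{2}}{3} - 3 x + \frac{5}{4} \right)} \cos{\left(x \right)}}{12}.

Check any antiderivative F(x) by computing F'(x) and comparing it with f(x).
Check: d/dx[\frac{3 x^{3} + 16 x^{2} + 15 \sin{\left(\frac{5 x^{2}}{3} - 3 x + \frac{5}{4} \right)} \cos{\left(x \right)}}{12}] = \frac{3 x^{2}}{4} + \frac{25 x \cos{\left(x \right)} \cos{\left(\frac{5 x^{2}}{3} - 3 x + \frac{5}{4} \right)}}{6} + \frac{8 x}{3} - \frac{5 \sin{\left(x \right)} \sin{\left(\frac{5 x^{2}}{3} - 3 x + \frac{5}{4} \right)}}{4} - \frac{15 \cos{\left(x \right)} \cos{\left(\frac{5 x^{2}}{3} - 3 x + \frac{5}{4} \right)}}{4}, which equals f(x).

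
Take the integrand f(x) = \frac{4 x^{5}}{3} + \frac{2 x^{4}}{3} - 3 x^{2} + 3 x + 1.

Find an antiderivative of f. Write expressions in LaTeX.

An antiderivative is F(x) = \frac{x \left(20 x^{5} + 12 x^{4} - 90 x^{2} + 135 x + 90\right)}{90}.

The integrand splits into summands that can be handled one at a time.
Check: d/dx[\frac{x \left(20 x^{5} + 12 x^{4} - 90 x^{2} + 135 x + 90\right)}{90}] = \frac{4 x^{5}}{3} + \frac{2 x^{4}}{3} - 3 x^{2} + 3 x + 1 = f(x).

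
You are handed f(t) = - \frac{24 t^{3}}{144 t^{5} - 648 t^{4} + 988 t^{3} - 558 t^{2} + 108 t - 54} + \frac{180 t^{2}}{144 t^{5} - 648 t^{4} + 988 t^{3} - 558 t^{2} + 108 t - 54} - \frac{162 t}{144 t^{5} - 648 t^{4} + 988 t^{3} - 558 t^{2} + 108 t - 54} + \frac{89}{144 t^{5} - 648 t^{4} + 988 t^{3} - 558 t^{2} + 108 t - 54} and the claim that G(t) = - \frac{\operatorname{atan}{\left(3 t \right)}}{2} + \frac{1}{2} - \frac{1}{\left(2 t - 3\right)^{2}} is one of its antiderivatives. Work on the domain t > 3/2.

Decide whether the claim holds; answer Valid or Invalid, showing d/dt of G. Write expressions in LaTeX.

Valid - differentiating G returns exactly f.

d/dt[G] = \frac{- 24 t^{3} + 180 t^{2} - 162 t + 89}{144 t^{5} - 648 t^{4} + 988 t^{3} - 558 t^{2} + 108 t - 54}
This equals f(t) exactly, so the claim holds.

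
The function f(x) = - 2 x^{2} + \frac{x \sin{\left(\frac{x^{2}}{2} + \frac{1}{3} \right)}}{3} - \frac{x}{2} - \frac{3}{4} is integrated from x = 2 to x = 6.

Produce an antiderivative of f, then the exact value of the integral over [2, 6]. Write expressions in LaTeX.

Antiderivative: F(x) = - \frac{2 x^{3}}{3} - \frac{x^{2}}{4} - \frac{3 x}{4} - \frac{\cos{\left(\frac{x^{2}}{2} + \frac{1}{3} \right)}}{3}; value = - \frac{449}{3} - \frac{\cos{\left(\frac{55}{3} \right)}}{3} + \frac{\cos{\left(\frac{7}{3} \right)}}{3}

Integrate term by term and add the pieces.
F(x) = - \frac{2 x^{3}}{3} - \frac{x^{2}}{4} - \frac{3 x}{4} - \frac{\cos{\left(\frac{x^{2}}{2} + \frac{1}{3} \right)}}{3} is an antiderivative of f.
Check: d/dx[- \frac{2 x^{3}}{3} - \frac{x^{2}}{4} - \frac{3 x}{4} - \frac{\cos{\left(\frac{x^{2}}{2} + \frac{1}{3} \right)}}{3}] = - 2 x^{2} + \frac{x \sin{\left(\frac{x^{2}}{2} + \frac{1}{3} \right)}}{3} - \frac{x}{2} - \frac{3}{4} = f(x).
F(6) = - \frac{315}{2} - \frac{\cos{\left(\frac{55}{3} \right)}}{3}; F(2) = - \frac{47}{6} - \frac{\cos{\left(\frac{7}{3} \right)}}{3}.
Integral = F(6) - F(2) = - \frac{449}{3} - \frac{\cos{\left(\frac{55}{3} \right)}}{3} + \frac{\cos{\left(\frac{7}{3} \right)}}{3}.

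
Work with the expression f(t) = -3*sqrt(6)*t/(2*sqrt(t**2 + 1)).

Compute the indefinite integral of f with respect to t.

f matches the chain-rule pattern g'(h)*h' with inner function h(t) = 3*t**2/2 + 3/2; substituting u = h(t) collapses the integral.
Check: d/dt[-3*sqrt(6)*sqrt(t**2 + 1)/2] = -3*sqrt(6)*t/(2*sqrt(t**2 + 1)) = f(t).

F(t) = -3*sqrt(6)*sqrt(t**2 + 1)/2 + C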